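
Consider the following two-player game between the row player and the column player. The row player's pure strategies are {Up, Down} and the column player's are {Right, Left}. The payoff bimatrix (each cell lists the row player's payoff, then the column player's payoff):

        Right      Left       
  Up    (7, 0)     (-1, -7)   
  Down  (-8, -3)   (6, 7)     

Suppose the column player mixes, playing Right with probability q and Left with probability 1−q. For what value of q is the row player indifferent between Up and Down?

Set the row player's expected payoff from Up equal to that from Down:
  the row player's payoff from Up: q·7 + (1−q)·(-1) = 8q - 1
  the row player's payoff from Down: q·(-8) + (1−q)·6 = -14q + 6
  8q - 1 = -14q + 6  ⇒  22q = 7  ⇒  q = 7/22.

q = 7/22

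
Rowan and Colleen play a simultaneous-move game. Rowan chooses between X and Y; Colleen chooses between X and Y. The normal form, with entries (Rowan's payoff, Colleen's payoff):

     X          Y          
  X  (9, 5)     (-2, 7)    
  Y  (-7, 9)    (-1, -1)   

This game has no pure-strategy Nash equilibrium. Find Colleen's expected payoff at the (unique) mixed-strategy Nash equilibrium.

17/3

In a mixed equilibrium Colleen is indifferent between X and Y; this condition fixes p.
  Colleen's payoff to X: p·5 + (1−p)·9 = -4p + 9
  Colleen's payoff to Y: p·7 + (1−p)·(-1) = 8p - 1
  -4p + 9 = 8p - 1  ⇒  -12p = -10  ⇒  p = 5/6.
At equilibrium Colleen is indifferent across columns, so Colleen's payoff equals the payoff from X: (5/6)·5 + (1/6)·9 = 17/3.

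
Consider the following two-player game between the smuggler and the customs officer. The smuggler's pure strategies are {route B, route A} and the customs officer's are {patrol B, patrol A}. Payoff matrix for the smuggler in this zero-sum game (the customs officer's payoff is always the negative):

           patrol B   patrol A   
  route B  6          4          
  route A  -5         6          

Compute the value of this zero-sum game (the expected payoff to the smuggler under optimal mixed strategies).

In a mixed equilibrium the smuggler is indifferent between route B and route A; this condition fixes q.
  the smuggler's payoff to route B: q·6 + (1−q)·4 = 2q + 4
  the smuggler's payoff to route A: q·(-5) + (1−q)·6 = -11q + 6
  2q + 4 = -11q + 6  ⇒  13q = 2  ⇒  q = 2/13.
The value is the smuggler's expected payoff against this mix (using route B): (2/13)·6 + (11/13)·4 = 56/13.

v = 56/13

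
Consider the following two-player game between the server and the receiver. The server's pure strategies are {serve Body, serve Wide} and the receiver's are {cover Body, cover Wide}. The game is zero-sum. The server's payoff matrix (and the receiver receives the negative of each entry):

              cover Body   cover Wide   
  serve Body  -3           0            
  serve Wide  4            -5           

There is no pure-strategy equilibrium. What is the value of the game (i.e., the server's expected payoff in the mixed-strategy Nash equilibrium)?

The server's indifference between serve Body and serve Wide determines the receiver's mixing probability q:
  the server's expected payoff from serve Body: q·(-3) + (1−q)·0 = -3q
  the server's expected payoff from serve Wide: q·4 + (1−q)·(-5) = 9q - 5
  -3q = 9q - 5  ⇒  -12q = -5  ⇒  q = 5/12.
The value is the server's expected payoff against this mix (using serve Body): (5/12)·(-3) + (7/12)·0 = -5/4.

v = -5/4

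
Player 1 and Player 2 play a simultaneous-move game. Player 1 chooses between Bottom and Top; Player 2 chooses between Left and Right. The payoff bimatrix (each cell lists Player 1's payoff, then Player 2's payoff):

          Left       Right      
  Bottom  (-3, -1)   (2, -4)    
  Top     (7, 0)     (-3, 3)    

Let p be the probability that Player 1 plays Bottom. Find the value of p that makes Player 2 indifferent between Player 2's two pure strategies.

p = 1/2

Player 1's mix must leave Player 2 indifferent between Left and Right.
  Player 2's payoff from Left: p·(-1) + (1−p)·0 = -p
  Player 2's payoff from Right: p·(-4) + (1−p)·3 = -7p + 3
  -p = -7p + 3  ⇒  6p = 3  ⇒  p = 1/2.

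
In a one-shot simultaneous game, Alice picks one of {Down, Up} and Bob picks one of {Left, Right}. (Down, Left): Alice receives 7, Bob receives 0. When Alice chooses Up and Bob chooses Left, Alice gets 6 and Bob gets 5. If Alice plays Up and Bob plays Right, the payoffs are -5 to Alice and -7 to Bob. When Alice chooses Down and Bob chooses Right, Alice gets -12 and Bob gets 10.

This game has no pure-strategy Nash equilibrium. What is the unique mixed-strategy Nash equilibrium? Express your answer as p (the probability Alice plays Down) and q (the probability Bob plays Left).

p = 6/11, q = 7/8

In a mixed equilibrium Bob is indifferent between Left and Right; this condition fixes p.
  Bob's expected payoff from Left: p·0 + (1−p)·5 = -5p + 5
  Bob's expected payoff from Right: p·10 + (1−p)·(-7) = 17p - 7
  -5p + 5 = 17p - 7  ⇒  -22p = -12  ⇒  p = 6/11.
Bob's mix must leave Alice indifferent between Down and Up.
  Alice's expected payoff from Down: q·7 + (1−q)·(-12) = 19q - 12
  Alice's expected payoff from Up: q·6 + (1−q)·(-5) = 11q - 5
  19q - 12 = 11q - 5  ⇒  8q = 7  ⇒  q = 7/8.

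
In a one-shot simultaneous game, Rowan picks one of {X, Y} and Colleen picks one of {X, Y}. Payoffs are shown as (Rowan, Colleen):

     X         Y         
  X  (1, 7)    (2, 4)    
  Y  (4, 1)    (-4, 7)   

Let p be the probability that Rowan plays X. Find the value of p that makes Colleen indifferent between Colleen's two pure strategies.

Colleen's indifference between X and Y determines Rowan's mixing probability p:
  Colleen's payoff to X: p·7 + (1−p)·1 = 6p + 1
  Colleen's payoff to Y: p·4 + (1−p)·7 = -3p + 7
  6p + 1 = -3p + 7  ⇒  9p = 6  ⇒  p = 2/3.

p = 2/3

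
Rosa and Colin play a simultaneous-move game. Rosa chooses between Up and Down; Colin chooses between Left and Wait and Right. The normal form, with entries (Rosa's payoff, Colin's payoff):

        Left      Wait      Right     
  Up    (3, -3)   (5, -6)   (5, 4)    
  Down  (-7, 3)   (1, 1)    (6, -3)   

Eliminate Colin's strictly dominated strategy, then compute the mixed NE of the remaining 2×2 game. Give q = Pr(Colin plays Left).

Colin's strategy Wait is strictly dominated by Left: -3 > -6 and 3 > 1. Eliminate Wait.
Set Rosa's expected payoff from Up equal to that from Down:
  Rosa's payoff from Up: q·3 + (1−q)·5 = -2q + 5
  Rosa's payoff from Down: q·(-7) + (1−q)·6 = -13q + 6
  -2q + 5 = -13q + 6  ⇒  11q = 1  ⇒  q = 1/11.

q = 1/11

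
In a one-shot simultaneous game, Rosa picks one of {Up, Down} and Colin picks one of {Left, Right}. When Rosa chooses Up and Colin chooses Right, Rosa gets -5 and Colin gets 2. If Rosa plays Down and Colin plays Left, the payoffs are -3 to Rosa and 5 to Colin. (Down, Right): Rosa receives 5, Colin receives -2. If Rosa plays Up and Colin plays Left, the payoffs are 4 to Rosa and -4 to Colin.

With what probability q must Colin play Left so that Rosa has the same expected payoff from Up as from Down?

Set Rosa's expected payoff from Up equal to that from Down:
  Rosa's payoff from Up: q·4 + (1−q)·(-5) = 9q - 5
  Rosa's payoff from Down: q·(-3) + (1−q)·5 = -8q + 5
  9q - 5 = -8q + 5  ⇒  17q = 10  ⇒  q = 10/17.

q = 10/17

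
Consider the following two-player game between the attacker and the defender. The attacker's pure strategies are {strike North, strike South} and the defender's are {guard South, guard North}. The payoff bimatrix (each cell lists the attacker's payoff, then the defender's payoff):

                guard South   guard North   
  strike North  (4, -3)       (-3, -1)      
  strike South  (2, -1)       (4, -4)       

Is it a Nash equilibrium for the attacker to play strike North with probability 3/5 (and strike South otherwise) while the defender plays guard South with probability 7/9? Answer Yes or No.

Check the defender's indifference given the attacker's mix p = 3/5:
  payoff from guard South = -11/5; payoff from guard North = -11/5 — equal.
Check the attacker's indifference given the defender's mix q = 7/9:
  payoff from strike North = 22/9; payoff from strike South = 22/9 — equal.
Both players are indifferent, so neither can profitably deviate.

Yes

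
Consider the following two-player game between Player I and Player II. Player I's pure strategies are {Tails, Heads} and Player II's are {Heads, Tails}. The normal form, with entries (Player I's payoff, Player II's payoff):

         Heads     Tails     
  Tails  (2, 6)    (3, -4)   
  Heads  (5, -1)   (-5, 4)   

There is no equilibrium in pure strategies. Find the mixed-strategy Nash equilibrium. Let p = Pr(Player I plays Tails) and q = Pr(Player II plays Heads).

In a mixed equilibrium Player II is indifferent between Heads and Tails; this condition fixes p.
  Player II's payoff to Heads: p·6 + (1−p)·(-1) = 7p - 1
  Player II's payoff to Tails: p·(-4) + (1−p)·4 = -8p + 4
  7p - 1 = -8p + 4  ⇒  15p = 5  ⇒  p = 1/3.
Set Player I's expected payoff from Tails equal to that from Heads:
  Player I's expected payoff from Tails: q·2 + (1−q)·3 = -q + 3
  Player I's expected payoff from Heads: q·5 + (1−q)·(-5) = 10q - 5
  -q + 3 = 10q - 5  ⇒  -11q = -8  ⇒  q = 8/11.

p = 1/3, q = 8/11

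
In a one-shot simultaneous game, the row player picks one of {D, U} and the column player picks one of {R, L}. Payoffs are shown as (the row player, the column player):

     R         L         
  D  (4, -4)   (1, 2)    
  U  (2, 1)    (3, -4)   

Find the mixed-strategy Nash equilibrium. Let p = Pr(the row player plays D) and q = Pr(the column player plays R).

For the column player to be willing to mix, the column player must be indifferent between R and L, which pins down the row player's mix.
  the column player's payoff to R: p·(-4) + (1−p)·1 = -5p + 1
  the column player's payoff to L: p·2 + (1−p)·(-4) = 6p - 4
  -5p + 1 = 6p - 4  ⇒  -11p = -5  ⇒  p = 5/11.
The column player's mix must leave the row player indifferent between D and U.
  the row player's expected payoff from D: q·4 + (1−q)·1 = 3q + 1
  the row player's expected payoff from U: q·2 + (1−q)·3 = -q + 3
  3q + 1 = -q + 3  ⇒  4q = 2  ⇒  q = 1/2.

p = 5/11, q = 1/2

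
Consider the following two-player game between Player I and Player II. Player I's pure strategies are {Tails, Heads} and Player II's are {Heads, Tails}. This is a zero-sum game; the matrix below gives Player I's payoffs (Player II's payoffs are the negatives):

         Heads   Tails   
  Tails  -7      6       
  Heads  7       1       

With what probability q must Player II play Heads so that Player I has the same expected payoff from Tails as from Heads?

q = 5/19

In a mixed equilibrium Player I is indifferent between Tails and Heads; this condition fixes q.
  Player I's expected payoff from Tails: q·(-7) + (1−q)·6 = -13q + 6
  Player I's expected payoff from Heads: q·7 + (1−q)·1 = 6q + 1
  -13q + 6 = 6q + 1  ⇒  -19q = -5  ⇒  q = 5/19.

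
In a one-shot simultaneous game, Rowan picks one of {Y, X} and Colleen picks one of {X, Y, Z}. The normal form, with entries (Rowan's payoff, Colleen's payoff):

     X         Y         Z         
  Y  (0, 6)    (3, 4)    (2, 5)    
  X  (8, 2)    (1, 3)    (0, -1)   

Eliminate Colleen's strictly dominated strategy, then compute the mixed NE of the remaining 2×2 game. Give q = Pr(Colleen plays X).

q = 1/5

Colleen's strategy Z is strictly dominated by X: 6 > 5 and 2 > -1. Eliminate Z.
Set Rowan's expected payoff from Y equal to that from X:
  Rowan's payoff from Y: q·0 + (1−q)·3 = -3q + 3
  Rowan's payoff from X: q·8 + (1−q)·1 = 7q + 1
  -3q + 3 = 7q + 1  ⇒  -10q = -2  ⇒  q = 1/5.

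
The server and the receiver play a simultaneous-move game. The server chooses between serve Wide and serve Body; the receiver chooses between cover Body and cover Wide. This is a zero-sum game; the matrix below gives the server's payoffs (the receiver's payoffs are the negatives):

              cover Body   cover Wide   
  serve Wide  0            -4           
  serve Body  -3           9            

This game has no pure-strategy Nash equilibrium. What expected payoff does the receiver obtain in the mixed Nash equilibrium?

The receiver's indifference between cover Body and cover Wide determines the server's mixing probability p:
  the receiver's payoff from cover Body: p·0 + (1−p)·3 = -3p + 3
  the receiver's payoff from cover Wide: p·4 + (1−p)·(-9) = 13p - 9
  -3p + 3 = 13p - 9  ⇒  -16p = -12  ⇒  p = 3/4.
At equilibrium the receiver is indifferent across columns, so the receiver's payoff equals the payoff from cover Body: (3/4)·0 + (1/4)·3 = 3/4.

3/4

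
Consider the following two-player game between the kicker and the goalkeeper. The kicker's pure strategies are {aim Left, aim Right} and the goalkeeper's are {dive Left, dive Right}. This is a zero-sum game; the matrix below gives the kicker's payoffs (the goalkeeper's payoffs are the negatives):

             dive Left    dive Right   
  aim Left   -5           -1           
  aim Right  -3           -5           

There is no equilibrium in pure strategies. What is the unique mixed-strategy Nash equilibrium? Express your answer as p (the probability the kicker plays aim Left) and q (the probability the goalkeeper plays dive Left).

p = 1/3, q = 2/3

The goalkeeper's indifference between dive Left and dive Right determines the kicker's mixing probability p:
  the goalkeeper's payoff to dive Left: p·5 + (1−p)·3 = 2p + 3
  the goalkeeper's payoff to dive Right: p·1 + (1−p)·5 = -4p + 5
  2p + 3 = -4p + 5  ⇒  6p = 2  ⇒  p = 1/3.
For the kicker to be willing to mix, the kicker must be indifferent between aim Left and aim Right, which pins down the goalkeeper's mix.
  the kicker's payoff from aim Left: q·(-5) + (1−q)·(-1) = -4q - 1
  the kicker's payoff from aim Right: q·(-3) + (1−q)·(-5) = 2q - 5
  -4q - 1 = 2q - 5  ⇒  -6q = -4  ⇒  q = 2/3.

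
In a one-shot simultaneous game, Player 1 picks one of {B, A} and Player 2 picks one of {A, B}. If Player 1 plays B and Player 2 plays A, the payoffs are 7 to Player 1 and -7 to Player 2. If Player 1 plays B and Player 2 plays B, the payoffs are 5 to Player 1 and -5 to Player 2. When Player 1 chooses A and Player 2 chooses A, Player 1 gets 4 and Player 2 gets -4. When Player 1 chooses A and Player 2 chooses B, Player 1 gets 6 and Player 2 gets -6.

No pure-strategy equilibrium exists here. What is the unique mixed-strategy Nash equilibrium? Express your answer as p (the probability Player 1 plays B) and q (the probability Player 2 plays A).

p = 1/2, q = 1/4

Player 1's mix must leave Player 2 indifferent between A and B.
  Player 2's expected payoff from A: p·(-7) + (1−p)·(-4) = -3p - 4
  Player 2's expected payoff from B: p·(-5) + (1−p)·(-6) = p - 6
  -3p - 4 = p - 6  ⇒  -4p = -2  ⇒  p = 1/2.
Player 2's mix must leave Player 1 indifferent between B and A.
  Player 1's expected payoff from B: q·7 + (1−q)·5 = 2q + 5
  Player 1's expected payoff from A: q·4 + (1−q)·6 = -2q + 6
  2q + 5 = -2q + 6  ⇒  4q = 1  ⇒  q = 1/4.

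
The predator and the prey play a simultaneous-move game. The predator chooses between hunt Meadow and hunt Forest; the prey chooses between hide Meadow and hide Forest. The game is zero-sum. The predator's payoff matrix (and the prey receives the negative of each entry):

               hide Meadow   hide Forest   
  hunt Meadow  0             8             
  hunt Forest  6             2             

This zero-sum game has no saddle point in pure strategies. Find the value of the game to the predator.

v = 4

Set the predator's expected payoff from hunt Meadow equal to that from hunt Forest:
  the predator's payoff to hunt Meadow: q·0 + (1−q)·8 = -8q + 8
  the predator's payoff to hunt Forest: q·6 + (1−q)·2 = 4q + 2
  -8q + 8 = 4q + 2  ⇒  -12q = -6  ⇒  q = 1/2.
The value is the predator's expected payoff against this mix (using hunt Meadow): (1/2)·0 + (1/2)·8 = 4.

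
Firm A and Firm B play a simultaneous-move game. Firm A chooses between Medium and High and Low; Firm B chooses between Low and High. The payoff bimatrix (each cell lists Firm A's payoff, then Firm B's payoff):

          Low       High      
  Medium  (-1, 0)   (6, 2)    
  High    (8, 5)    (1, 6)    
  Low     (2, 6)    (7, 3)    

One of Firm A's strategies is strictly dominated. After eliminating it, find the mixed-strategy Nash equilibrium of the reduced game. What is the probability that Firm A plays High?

Firm A's strategy Medium is strictly dominated by Low: 2 > -1 and 7 > 6. Eliminate Medium.
Firm A's mix must leave Firm B indifferent between Low and High.
  Firm B's payoff from Low: p·5 + (1−p)·6 = -p + 6
  Firm B's payoff from High: p·6 + (1−p)·3 = 3p + 3
  -p + 6 = 3p + 3  ⇒  -4p = -3  ⇒  p = 3/4.

p = 3/4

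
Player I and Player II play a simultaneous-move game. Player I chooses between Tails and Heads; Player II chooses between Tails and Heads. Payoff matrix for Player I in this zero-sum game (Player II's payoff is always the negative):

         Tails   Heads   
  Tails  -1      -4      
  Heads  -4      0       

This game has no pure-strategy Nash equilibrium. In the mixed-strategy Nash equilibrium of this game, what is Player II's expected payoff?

For Player II to be willing to mix, Player II must be indifferent between Tails and Heads, which pins down Player I's mix.
  Player II's payoff from Tails: p·1 + (1−p)·4 = -3p + 4
  Player II's payoff from Heads: p·4 + (1−p)·0 = 4p
  -3p + 4 = 4p  ⇒  -7p = -4  ⇒  p = 4/7.
At equilibrium Player II is indifferent across columns, so Player II's payoff equals the payoff from Tails: (4/7)·1 + (3/7)·4 = 16/7.

16/7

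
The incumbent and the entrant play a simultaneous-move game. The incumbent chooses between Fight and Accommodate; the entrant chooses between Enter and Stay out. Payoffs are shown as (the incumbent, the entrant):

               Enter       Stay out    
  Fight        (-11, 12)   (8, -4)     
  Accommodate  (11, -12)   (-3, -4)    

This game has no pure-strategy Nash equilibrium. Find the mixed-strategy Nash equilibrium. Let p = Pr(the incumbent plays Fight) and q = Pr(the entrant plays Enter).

p = 1/3, q = 1/3

The incumbent's mix must leave the entrant indifferent between Enter and Stay out.
  the entrant's payoff to Enter: p·12 + (1−p)·(-12) = 24p - 12
  the entrant's payoff to Stay out: p·(-4) + (1−p)·(-4) = -4
  24p - 12 = -4  ⇒  24p = 8  ⇒  p = 1/3.
For the incumbent to be willing to mix, the incumbent must be indifferent between Fight and Accommodate, which pins down the entrant's mix.
  the incumbent's payoff from Fight: q·(-11) + (1−q)·8 = -19q + 8
  the incumbent's payoff from Accommodate: q·11 + (1−q)·(-3) = 14q - 3
  -19q + 8 = 14q - 3  ⇒  -33q = -11  ⇒  q = 1/3.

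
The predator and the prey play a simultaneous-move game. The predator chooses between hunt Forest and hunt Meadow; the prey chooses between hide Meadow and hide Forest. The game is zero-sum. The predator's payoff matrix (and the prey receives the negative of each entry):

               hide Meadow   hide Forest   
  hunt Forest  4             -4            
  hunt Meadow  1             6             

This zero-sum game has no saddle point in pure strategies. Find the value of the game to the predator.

For the predator to be willing to mix, the predator must be indifferent between hunt Forest and hunt Meadow, which pins down the prey's mix.
  the predator's payoff from hunt Forest: q·4 + (1−q)·(-4) = 8q - 4
  the predator's payoff from hunt Meadow: q·1 + (1−q)·6 = -5q + 6
  8q - 4 = -5q + 6  ⇒  13q = 10  ⇒  q = 10/13.
The value is the predator's expected payoff against this mix (using hunt Forest): (10/13)·4 + (3/13)·(-4) = 28/13.

v = 28/13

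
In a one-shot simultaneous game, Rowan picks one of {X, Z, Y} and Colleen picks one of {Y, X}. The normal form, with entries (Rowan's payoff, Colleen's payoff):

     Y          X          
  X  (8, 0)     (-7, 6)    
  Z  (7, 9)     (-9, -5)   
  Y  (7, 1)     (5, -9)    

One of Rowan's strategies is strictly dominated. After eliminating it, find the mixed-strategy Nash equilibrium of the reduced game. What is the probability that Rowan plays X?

p = 5/8

Rowan's strategy Z is strictly dominated by X: 8 > 7 and -7 > -9. Eliminate Z.
Set Colleen's expected payoff from Y equal to that from X:
  Colleen's payoff to Y: p·0 + (1−p)·1 = -p + 1
  Colleen's payoff to X: p·6 + (1−p)·(-9) = 15p - 9
  -p + 1 = 15p - 9  ⇒  -16p = -10  ⇒  p = 5/8.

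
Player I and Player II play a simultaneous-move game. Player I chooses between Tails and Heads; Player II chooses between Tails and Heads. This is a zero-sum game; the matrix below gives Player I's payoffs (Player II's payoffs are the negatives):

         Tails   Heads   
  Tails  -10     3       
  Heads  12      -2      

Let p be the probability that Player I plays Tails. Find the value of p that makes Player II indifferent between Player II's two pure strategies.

In a mixed equilibrium Player II is indifferent between Tails and Heads; this condition fixes p.
  Player II's payoff to Tails: p·10 + (1−p)·(-12) = 22p - 12
  Player II's payoff to Heads: p·(-3) + (1−p)·2 = -5p + 2
  22p - 12 = -5p + 2  ⇒  27p = 14  ⇒  p = 14/27.

p = 14/27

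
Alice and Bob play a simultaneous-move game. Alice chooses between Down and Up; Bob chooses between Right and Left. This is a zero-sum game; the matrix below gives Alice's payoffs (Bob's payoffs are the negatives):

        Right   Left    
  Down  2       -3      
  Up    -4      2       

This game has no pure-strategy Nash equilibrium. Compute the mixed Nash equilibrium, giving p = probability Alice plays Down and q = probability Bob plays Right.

p = 6/11, q = 5/11

Alice's mix must leave Bob indifferent between Right and Left.
  Bob's payoff to Right: p·(-2) + (1−p)·4 = -6p + 4
  Bob's payoff to Left: p·3 + (1−p)·(-2) = 5p - 2
  -6p + 4 = 5p - 2  ⇒  -11p = -6  ⇒  p = 6/11.
Bob's mix must leave Alice indifferent between Down and Up.
  Alice's expected payoff from Down: q·2 + (1−q)·(-3) = 5q - 3
  Alice's expected payoff from Up: q·(-4) + (1−q)·2 = -6q + 2
  5q - 3 = -6q + 2  ⇒  11q = 5  ⇒  q = 5/11.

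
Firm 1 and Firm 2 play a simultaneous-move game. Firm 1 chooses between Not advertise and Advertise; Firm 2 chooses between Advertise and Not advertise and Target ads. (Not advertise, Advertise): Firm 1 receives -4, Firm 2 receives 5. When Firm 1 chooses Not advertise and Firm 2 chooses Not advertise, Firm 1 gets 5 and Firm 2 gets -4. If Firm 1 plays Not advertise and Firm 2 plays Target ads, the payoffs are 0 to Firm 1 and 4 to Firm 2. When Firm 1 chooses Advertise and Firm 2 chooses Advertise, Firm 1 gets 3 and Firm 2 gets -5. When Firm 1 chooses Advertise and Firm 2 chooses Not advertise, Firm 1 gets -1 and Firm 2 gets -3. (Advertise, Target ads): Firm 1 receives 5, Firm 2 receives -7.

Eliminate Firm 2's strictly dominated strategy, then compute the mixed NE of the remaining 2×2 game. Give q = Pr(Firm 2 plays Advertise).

Firm 2's strategy Target ads is strictly dominated by Advertise: 5 > 4 and -5 > -7. Eliminate Target ads.
Firm 2's mix must leave Firm 1 indifferent between Not advertise and Advertise.
  Firm 1's expected payoff from Not advertise: q·(-4) + (1−q)·5 = -9q + 5
  Firm 1's expected payoff from Advertise: q·3 + (1−q)·(-1) = 4q - 1
  -9q + 5 = 4q - 1  ⇒  -13q = -6  ⇒  q = 6/13.

q = 6/13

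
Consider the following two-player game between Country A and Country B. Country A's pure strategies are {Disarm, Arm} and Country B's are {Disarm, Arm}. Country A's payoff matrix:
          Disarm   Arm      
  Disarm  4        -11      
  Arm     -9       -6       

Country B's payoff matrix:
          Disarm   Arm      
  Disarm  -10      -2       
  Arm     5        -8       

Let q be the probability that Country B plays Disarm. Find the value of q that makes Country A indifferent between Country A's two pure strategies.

q = 5/18

In a mixed equilibrium Country A is indifferent between Disarm and Arm; this condition fixes q.
  Country A's payoff to Disarm: q·4 + (1−q)·(-11) = 15q - 11
  Country A's payoff to Arm: q·(-9) + (1−q)·(-6) = -3q - 6
  15q - 11 = -3q - 6  ⇒  18q = 5  ⇒  q = 5/18.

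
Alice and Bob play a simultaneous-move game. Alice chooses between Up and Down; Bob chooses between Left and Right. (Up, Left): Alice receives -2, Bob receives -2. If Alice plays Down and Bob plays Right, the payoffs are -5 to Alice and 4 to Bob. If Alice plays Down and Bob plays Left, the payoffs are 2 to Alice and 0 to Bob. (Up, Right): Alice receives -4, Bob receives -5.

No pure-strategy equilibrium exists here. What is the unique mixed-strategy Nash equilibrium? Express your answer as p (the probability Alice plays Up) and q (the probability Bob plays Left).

p = 4/7, q = 1/5

Alice's mix must leave Bob indifferent between Left and Right.
  Bob's payoff to Left: p·(-2) + (1−p)·0 = -2p
  Bob's payoff to Right: p·(-5) + (1−p)·4 = -9p + 4
  -2p = -9p + 4  ⇒  7p = 4  ⇒  p = 4/7.
For Alice to be willing to mix, Alice must be indifferent between Up and Down, which pins down Bob's mix.
  Alice's payoff from Up: q·(-2) + (1−q)·(-4) = 2q - 4
  Alice's payoff from Down: q·2 + (1−q)·(-5) = 7q - 5
  2q - 4 = 7q - 5  ⇒  -5q = -1  ⇒  q = 1/5.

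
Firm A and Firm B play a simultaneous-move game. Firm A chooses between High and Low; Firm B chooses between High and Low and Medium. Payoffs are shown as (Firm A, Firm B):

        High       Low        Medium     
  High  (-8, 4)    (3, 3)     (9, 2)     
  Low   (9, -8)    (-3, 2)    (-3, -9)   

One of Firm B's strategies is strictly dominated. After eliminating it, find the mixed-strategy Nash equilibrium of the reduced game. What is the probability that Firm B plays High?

Firm B's strategy Medium is strictly dominated by High: 4 > 2 and -8 > -9. Eliminate Medium.
Firm B's mix must leave Firm A indifferent between High and Low.
  Firm A's payoff from High: q·(-8) + (1−q)·3 = -11q + 3
  Firm A's payoff from Low: q·9 + (1−q)·(-3) = 12q - 3
  -11q + 3 = 12q - 3  ⇒  -23q = -6  ⇒  q = 6/23.

q = 6/23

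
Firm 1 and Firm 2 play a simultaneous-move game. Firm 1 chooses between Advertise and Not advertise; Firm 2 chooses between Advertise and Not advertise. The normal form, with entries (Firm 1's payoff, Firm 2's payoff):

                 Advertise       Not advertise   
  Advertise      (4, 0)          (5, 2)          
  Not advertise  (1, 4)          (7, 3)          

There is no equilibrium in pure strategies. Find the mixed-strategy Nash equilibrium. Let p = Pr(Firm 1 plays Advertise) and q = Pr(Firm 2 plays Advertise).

p = 1/3, q = 2/5

Firm 2's indifference between Advertise and Not advertise determines Firm 1's mixing probability p:
  Firm 2's payoff from Advertise: p·0 + (1−p)·4 = -4p + 4
  Firm 2's payoff from Not advertise: p·2 + (1−p)·3 = -p + 3
  -4p + 4 = -p + 3  ⇒  -3p = -1  ⇒  p = 1/3.
Firm 2's mix must leave Firm 1 indifferent between Advertise and Not advertise.
  Firm 1's payoff from Advertise: q·4 + (1−q)·5 = -q + 5
  Firm 1's payoff from Not advertise: q·1 + (1−q)·7 = -6q + 7
  -q + 5 = -6q + 7  ⇒  5q = 2  ⇒  q = 2/5.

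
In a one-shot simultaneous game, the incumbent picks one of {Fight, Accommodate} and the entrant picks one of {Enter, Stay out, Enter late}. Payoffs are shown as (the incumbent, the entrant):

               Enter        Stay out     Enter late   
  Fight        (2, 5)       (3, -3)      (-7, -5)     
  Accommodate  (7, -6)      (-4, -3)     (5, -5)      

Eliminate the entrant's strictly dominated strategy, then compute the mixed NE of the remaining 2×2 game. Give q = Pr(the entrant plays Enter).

The entrant's strategy Enter late is strictly dominated by Stay out: -3 > -5 and -3 > -5. Eliminate Enter late.
For the incumbent to be willing to mix, the incumbent must be indifferent between Fight and Accommodate, which pins down the entrant's mix.
  the incumbent's payoff from Fight: q·2 + (1−q)·3 = -q + 3
  the incumbent's payoff from Accommodate: q·7 + (1−q)·(-4) = 11q - 4
  -q + 3 = 11q - 4  ⇒  -12q = -7  ⇒  q = 7/12.

q = 7/12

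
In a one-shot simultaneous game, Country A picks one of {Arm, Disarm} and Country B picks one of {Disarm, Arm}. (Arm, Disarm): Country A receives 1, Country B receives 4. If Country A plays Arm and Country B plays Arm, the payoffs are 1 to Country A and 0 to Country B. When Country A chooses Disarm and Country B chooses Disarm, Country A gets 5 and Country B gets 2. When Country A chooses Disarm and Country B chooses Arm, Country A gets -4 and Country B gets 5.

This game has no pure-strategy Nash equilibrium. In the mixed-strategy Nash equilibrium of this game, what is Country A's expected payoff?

1

For Country A to be willing to mix, Country A must be indifferent between Arm and Disarm, which pins down Country B's mix.
  Country A's payoff to Arm: q·1 + (1−q)·1 = 1
  Country A's payoff to Disarm: q·5 + (1−q)·(-4) = 9q - 4
  1 = 9q - 4  ⇒  -9q = -5  ⇒  q = 5/9.
At equilibrium Country A is indifferent across rows, so Country A's payoff equals the payoff from Arm: (5/9)·1 + (4/9)·1 = 1.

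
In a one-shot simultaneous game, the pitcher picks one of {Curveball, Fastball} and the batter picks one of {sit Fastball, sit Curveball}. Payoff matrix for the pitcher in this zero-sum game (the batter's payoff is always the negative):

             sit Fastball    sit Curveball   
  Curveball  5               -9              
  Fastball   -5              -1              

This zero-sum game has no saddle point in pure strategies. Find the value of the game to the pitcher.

In a mixed equilibrium the pitcher is indifferent between Curveball and Fastball; this condition fixes q.
  the pitcher's payoff to Curveball: q·5 + (1−q)·(-9) = 14q - 9
  the pitcher's payoff to Fastball: q·(-5) + (1−q)·(-1) = -4q - 1
  14q - 9 = -4q - 1  ⇒  18q = 8  ⇒  q = 4/9.
The value is the pitcher's expected payoff against this mix (using Curveball): (4/9)·5 + (5/9)·(-9) = -25/9.

v = -25/9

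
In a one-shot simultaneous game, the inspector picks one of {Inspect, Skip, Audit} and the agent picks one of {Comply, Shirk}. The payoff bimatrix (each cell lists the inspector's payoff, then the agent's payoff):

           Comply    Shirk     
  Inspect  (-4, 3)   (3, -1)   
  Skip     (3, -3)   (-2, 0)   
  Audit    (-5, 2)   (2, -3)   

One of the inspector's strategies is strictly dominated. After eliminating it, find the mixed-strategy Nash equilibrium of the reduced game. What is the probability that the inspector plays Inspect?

The inspector's strategy Audit is strictly dominated by Inspect: -4 > -5 and 3 > 2. Eliminate Audit.
Set the agent's expected payoff from Comply equal to that from Shirk:
  the agent's payoff from Comply: p·3 + (1−p)·(-3) = 6p - 3
  the agent's payoff from Shirk: p·(-1) + (1−p)·0 = -p
  6p - 3 = -p  ⇒  7p = 3  ⇒  p = 3/7.

p = 3/7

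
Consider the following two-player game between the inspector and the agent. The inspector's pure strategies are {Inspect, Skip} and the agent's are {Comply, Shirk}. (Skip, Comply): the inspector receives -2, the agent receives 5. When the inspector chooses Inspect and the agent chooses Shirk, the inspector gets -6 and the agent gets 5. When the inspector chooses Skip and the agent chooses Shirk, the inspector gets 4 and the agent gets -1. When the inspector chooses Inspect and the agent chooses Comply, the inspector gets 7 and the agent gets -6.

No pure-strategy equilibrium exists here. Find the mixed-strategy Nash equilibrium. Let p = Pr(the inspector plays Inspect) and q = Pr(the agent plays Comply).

p = 6/17, q = 10/19

The agent's indifference between Comply and Shirk determines the inspector's mixing probability p:
  the agent's payoff to Comply: p·(-6) + (1−p)·5 = -11p + 5
  the agent's payoff to Shirk: p·5 + (1−p)·(-1) = 6p - 1
  -11p + 5 = 6p - 1  ⇒  -17p = -6  ⇒  p = 6/17.
Set the inspector's expected payoff from Inspect equal to that from Skip:
  the inspector's payoff from Inspect: q·7 + (1−q)·(-6) = 13q - 6
  the inspector's payoff from Skip: q·(-2) + (1−q)·4 = -6q + 4
  13q - 6 = -6q + 4  ⇒  19q = 10  ⇒  q = 10/19.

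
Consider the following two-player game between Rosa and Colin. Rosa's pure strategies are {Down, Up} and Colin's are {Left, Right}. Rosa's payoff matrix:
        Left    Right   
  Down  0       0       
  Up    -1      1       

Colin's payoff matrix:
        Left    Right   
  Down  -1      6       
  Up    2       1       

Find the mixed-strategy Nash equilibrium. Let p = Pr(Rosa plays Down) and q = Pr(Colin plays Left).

Colin's indifference between Left and Right determines Rosa's mixing probability p:
  Colin's expected payoff from Left: p·(-1) + (1−p)·2 = -3p + 2
  Colin's expected payoff from Right: p·6 + (1−p)·1 = 5p + 1
  -3p + 2 = 5p + 1  ⇒  -8p = -1  ⇒  p = 1/8.
Set Rosa's expected payoff from Down equal to that from Up:
  Rosa's expected payoff from Down: q·0 + (1−q)·0 = 0
  Rosa's expected payoff from Up: q·(-1) + (1−q)·1 = -2q + 1
  0 = -2q + 1  ⇒  2q = 1  ⇒  q = 1/2.

p = 1/8, q = 1/2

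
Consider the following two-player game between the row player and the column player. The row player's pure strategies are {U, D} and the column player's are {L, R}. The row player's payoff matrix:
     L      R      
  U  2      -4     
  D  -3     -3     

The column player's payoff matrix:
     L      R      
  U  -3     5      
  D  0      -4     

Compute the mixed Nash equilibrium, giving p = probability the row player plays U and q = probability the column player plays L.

For the column player to be willing to mix, the column player must be indifferent between L and R, which pins down the row player's mix.
  the column player's expected payoff from L: p·(-3) + (1−p)·0 = -3p
  the column player's expected payoff from R: p·5 + (1−p)·(-4) = 9p - 4
  -3p = 9p - 4  ⇒  -12p = -4  ⇒  p = 1/3.
In a mixed equilibrium the row player is indifferent between U and D; this condition fixes q.
  the row player's expected payoff from U: q·2 + (1−q)·(-4) = 6q - 4
  the row player's expected payoff from D: q·(-3) + (1−q)·(-3) = -3
  6q - 4 = -3  ⇒  6q = 1  ⇒  q = 1/6.

p = 1/3, q = 1/6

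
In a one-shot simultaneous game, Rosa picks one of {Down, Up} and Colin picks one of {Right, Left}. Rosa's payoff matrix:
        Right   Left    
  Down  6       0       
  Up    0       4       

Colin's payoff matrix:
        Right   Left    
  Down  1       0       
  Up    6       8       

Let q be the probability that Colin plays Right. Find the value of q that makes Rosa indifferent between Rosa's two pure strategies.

q = 2/5

In a mixed equilibrium Rosa is indifferent between Down and Up; this condition fixes q.
  Rosa's payoff to Down: q·6 + (1−q)·0 = 6q
  Rosa's payoff to Up: q·0 + (1−q)·4 = -4q + 4
  6q = -4q + 4  ⇒  10q = 4  ⇒  q = 2/5.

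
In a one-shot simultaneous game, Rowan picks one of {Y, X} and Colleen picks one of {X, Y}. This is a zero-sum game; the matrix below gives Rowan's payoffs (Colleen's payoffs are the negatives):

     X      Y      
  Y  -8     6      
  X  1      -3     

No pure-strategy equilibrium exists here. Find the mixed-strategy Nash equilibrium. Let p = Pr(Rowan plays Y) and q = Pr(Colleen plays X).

In a mixed equilibrium Colleen is indifferent between X and Y; this condition fixes p.
  Colleen's payoff to X: p·8 + (1−p)·(-1) = 9p - 1
  Colleen's payoff to Y: p·(-6) + (1−p)·3 = -9p + 3
  9p - 1 = -9p + 3  ⇒  18p = 4  ⇒  p = 2/9.
Rowan's indifference between Y and X determines Colleen's mixing probability q:
  Rowan's expected payoff from Y: q·(-8) + (1−q)·6 = -14q + 6
  Rowan's expected payoff from X: q·1 + (1−q)·(-3) = 4q - 3
  -14q + 6 = 4q - 3  ⇒  -18q = -9  ⇒  q = 1/2.

p = 2/9, q = 1/2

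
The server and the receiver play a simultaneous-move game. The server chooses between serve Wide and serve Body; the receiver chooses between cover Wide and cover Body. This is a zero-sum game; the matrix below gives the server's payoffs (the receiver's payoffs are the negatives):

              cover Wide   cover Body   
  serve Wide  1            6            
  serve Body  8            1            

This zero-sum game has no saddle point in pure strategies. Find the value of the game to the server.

Set the server's expected payoff from serve Wide equal to that from serve Body:
  the server's payoff to serve Wide: q·1 + (1−q)·6 = -5q + 6
  the server's payoff to serve Body: q·8 + (1−q)·1 = 7q + 1
  -5q + 6 = 7q + 1  ⇒  -12q = -5  ⇒  q = 5/12.
The value is the server's expected payoff against this mix (using serve Wide): (5/12)·1 + (7/12)·6 = 47/12.

v = 47/12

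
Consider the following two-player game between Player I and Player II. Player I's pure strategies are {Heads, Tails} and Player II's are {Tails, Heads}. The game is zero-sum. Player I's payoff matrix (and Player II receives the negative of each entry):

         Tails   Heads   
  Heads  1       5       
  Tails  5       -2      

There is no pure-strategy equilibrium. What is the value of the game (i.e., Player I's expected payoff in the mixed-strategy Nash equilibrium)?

v = 27/11

Set Player I's expected payoff from Heads equal to that from Tails:
  Player I's payoff to Heads: q·1 + (1−q)·5 = -4q + 5
  Player I's payoff to Tails: q·5 + (1−q)·(-2) = 7q - 2
  -4q + 5 = 7q - 2  ⇒  -11q = -7  ⇒  q = 7/11.
The value is Player I's expected payoff against this mix (using Heads): (7/11)·1 + (4/11)·5 = 27/11.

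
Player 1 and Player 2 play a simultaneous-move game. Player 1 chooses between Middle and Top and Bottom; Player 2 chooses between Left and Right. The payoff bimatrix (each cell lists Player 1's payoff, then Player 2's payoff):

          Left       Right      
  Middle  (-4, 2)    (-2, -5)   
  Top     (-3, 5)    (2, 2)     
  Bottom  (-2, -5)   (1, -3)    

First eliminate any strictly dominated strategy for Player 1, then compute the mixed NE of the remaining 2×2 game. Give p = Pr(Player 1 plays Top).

Player 1's strategy Middle is strictly dominated by Bottom: -2 > -4 and 1 > -2. Eliminate Middle.
In a mixed equilibrium Player 2 is indifferent between Left and Right; this condition fixes p.
  Player 2's expected payoff from Left: p·5 + (1−p)·(-5) = 10p - 5
  Player 2's expected payoff from Right: p·2 + (1−p)·(-3) = 5p - 3
  10p - 5 = 5p - 3  ⇒  5p = 2  ⇒  p = 2/5.

p = 2/5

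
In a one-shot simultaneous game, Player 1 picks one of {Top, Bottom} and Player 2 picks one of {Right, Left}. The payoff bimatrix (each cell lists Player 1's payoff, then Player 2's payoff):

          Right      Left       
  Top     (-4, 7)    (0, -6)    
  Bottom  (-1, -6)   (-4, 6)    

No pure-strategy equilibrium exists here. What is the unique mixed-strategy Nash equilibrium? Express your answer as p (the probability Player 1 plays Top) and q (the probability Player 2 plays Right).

p = 12/25, q = 4/7

Set Player 2's expected payoff from Right equal to that from Left:
  Player 2's payoff from Right: p·7 + (1−p)·(-6) = 13p - 6
  Player 2's payoff from Left: p·(-6) + (1−p)·6 = -12p + 6
  13p - 6 = -12p + 6  ⇒  25p = 12  ⇒  p = 12/25.
Set Player 1's expected payoff from Top equal to that from Bottom:
  Player 1's expected payoff from Top: q·(-4) + (1−q)·0 = -4q
  Player 1's expected payoff from Bottom: q·(-1) + (1−q)·(-4) = 3q - 4
  -4q = 3q - 4  ⇒  -7q = -4  ⇒  q = 4/7.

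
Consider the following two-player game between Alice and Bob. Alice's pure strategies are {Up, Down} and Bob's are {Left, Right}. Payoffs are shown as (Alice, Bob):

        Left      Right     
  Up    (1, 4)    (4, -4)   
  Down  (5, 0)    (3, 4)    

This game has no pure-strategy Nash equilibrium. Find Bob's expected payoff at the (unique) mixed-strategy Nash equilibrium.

4/3

Alice's mix must leave Bob indifferent between Left and Right.
  Bob's payoff to Left: p·4 + (1−p)·0 = 4p
  Bob's payoff to Right: p·(-4) + (1−p)·4 = -8p + 4
  4p = -8p + 4  ⇒  12p = 4  ⇒  p = 1/3.
At equilibrium Bob is indifferent across columns, so Bob's payoff equals the payoff from Left: (1/3)·4 + (2/3)·0 = 4/3.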